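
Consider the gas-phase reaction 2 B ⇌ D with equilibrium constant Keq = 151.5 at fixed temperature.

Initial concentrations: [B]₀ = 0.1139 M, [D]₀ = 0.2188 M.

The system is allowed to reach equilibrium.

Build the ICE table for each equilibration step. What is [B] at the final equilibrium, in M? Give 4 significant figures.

Q₀ = 16.87 vs Keq = 151.5 ⇒ Q<K, forward
Step 1:
                  B         D
  init       0.1139    0.2188
  Δ        -0.07286   0.03643
  eq        0.04104    0.2552
  solve Keq expr → x = 0.03643; check Q = 151.5

[B]_eq = 0.04104 M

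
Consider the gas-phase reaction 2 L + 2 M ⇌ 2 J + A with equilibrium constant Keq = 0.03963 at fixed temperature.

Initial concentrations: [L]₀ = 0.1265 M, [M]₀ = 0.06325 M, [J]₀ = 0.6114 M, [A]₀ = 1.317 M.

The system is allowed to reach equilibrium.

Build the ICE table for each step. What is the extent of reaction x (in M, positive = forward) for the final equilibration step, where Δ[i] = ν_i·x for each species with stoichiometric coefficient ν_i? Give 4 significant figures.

x = -0.2673 M

Q₀ = 7690 vs Keq = 0.03963 ⇒ Q>K, reverse
Step 1:
                  L         M         J         A
  init       0.1265   0.06325    0.6114     1.317
  Δ          0.5346    0.5346   -0.5346   -0.2673
  eq         0.6611    0.5979    0.0768      1.05
  solve Keq expr → x = -0.2673; check Q = 0.03963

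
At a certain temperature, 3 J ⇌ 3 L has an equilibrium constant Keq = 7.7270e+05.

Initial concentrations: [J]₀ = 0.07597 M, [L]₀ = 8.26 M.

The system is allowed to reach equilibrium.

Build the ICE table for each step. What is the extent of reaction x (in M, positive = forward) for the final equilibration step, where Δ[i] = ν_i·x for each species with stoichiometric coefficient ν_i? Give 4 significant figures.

x = -0.004631 M

Q₀ = 1.2853e+06 vs Keq = 7.7270e+05 ⇒ Q>K, reverse
Step 1:
                   J          L
  init       0.07597       8.26
  Δ          0.01389   -0.01389
  eq         0.08986      8.246
  solve Keq expr → x = -0.004631; check Q = 7.7270e+05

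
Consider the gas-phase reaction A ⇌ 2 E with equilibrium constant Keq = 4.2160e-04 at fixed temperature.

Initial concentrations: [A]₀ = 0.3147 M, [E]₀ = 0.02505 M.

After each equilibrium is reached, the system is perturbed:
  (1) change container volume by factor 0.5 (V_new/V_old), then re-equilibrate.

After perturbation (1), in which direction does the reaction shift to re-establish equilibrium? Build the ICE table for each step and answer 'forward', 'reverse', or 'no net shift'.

Direction: reverse

Q₀ = 0.001994 vs Keq = 4.2160e-04 ⇒ Q>K, reverse
Step 1:
                  A         E
  init       0.3147   0.02505
  Δ        0.006705  -0.01341
  eq         0.3214   0.01164
  solve Keq expr → x = -0.006705; check Q = 4.2160e-04
Then change container volume by factor 0.5 (V_new/V_old).
Step 2:
                  A         E
  init       0.6428   0.02328
  Δ        0.003388 -0.006776
  eq         0.6462   0.01651
  solve Keq expr → x = -0.003388; check Q = 4.2160e-04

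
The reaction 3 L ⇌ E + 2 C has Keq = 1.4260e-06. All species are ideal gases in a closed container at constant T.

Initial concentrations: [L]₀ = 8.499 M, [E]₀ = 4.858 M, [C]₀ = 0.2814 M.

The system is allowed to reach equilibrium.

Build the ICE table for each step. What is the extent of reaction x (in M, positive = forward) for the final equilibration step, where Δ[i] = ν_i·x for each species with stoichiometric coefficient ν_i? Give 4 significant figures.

Q₀ = 6.2662e-04 vs Keq = 1.4260e-06 ⇒ Q>K, reverse
Step 1:
                  L         E         C
  Initial     8.499     4.858    0.2814
  Change     0.4002   -0.1334   -0.2668
  Equil       8.899     4.725   0.01458
  solve Keq expr → x = -0.1334; check Q = 1.4260e-06

x = -0.1334 M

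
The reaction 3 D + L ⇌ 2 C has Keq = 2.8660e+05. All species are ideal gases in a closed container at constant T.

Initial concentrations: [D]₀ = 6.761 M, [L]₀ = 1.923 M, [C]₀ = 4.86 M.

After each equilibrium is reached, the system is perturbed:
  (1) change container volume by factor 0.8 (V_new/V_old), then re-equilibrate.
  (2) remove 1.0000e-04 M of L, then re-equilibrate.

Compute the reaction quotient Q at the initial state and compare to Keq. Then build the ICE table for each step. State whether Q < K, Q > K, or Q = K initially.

Q₀ = 0.03974; Q < K (proceeds forward)

Q₀ = 0.03974 vs Keq = 2.8660e+05 ⇒ Q<K, forward
Step 1:
                    D           L           C
  init          6.761       1.923        4.86
  Δ            -5.768      -1.923       3.845
  eq           0.9928  2.7021e-04       8.705
  solve Keq expr → x = 1.923; check Q = 2.8660e+05
Then change container volume by factor 0.8 (V_new/V_old).
Step 2:
                    D           L           C
  init          1.241  3.3777e-04       10.88
  Δ       -3.6419e-04 -1.2140e-04  2.4279e-04
  eq            1.241  2.1637e-04       10.88
  solve Keq expr → x = 1.2140e-04; check Q = 2.8660e+05
Then remove 1.0000e-04 M of L.
Step 3:
                    D           L           C
  init          1.241  1.1637e-04       10.88
  Δ        2.9951e-04  9.9835e-05 -1.9967e-04
  eq            1.241  2.1621e-04       10.88
  solve Keq expr → x = -9.9835e-05; check Q = 2.8660e+05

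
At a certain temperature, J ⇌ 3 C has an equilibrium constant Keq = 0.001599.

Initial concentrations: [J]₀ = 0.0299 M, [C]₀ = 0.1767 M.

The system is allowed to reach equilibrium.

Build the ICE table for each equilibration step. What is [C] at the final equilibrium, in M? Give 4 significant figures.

Q₀ = 0.1845 vs Keq = 0.001599 ⇒ Q>K, reverse
Step 1:
                  J         C
  I          0.0299    0.1767
  C         0.04264   -0.1279
  E         0.07254   0.04877
  solve Keq expr → x = -0.04264; check Q = 0.001599

[C]_eq = 0.04877 M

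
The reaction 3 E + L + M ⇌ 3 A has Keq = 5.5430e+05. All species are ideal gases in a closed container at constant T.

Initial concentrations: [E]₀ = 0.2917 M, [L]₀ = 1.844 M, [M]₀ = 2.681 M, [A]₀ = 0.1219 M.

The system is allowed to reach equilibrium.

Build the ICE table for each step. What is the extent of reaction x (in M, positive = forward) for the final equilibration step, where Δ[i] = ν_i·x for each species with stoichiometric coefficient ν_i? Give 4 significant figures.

Q₀ = 0.01476 vs Keq = 5.5430e+05 ⇒ Q<K, forward
Step 1:
                    E           L           M           A
  init         0.2917       1.844       2.681      0.1219
  Δ           -0.2887    -0.09623    -0.09623      0.2887
  eq         0.003023       1.748       2.585      0.4106
  solve Keq expr → x = 0.09623; check Q = 5.5430e+05

x = 0.09623 M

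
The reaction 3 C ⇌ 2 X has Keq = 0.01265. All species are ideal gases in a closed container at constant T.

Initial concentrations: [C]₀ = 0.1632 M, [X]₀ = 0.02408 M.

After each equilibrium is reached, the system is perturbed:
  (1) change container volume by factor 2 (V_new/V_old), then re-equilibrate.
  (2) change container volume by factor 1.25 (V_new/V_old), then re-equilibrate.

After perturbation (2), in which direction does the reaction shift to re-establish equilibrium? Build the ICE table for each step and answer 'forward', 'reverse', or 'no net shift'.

Direction: reverse

Q₀ = 0.1334 vs Keq = 0.01265 ⇒ Q>K, reverse
Step 1:
                  C         X
  init       0.1632   0.02408
  Δ         0.02261  -0.01507
  eq         0.1858  0.009008
  solve Keq expr → x = -0.007536; check Q = 0.01265
Then change container volume by factor 2 (V_new/V_old).
Step 2:
                  C         X
  init       0.0929  0.004504
  Δ        0.001836 -0.001224
  eq        0.09474   0.00328
  solve Keq expr → x = -6.1216e-04; check Q = 0.01265
Then change container volume by factor 1.25 (V_new/V_old).
Step 3:
                  C         X
  init      0.07579  0.002624
  Δ       3.8841e-04 -2.5894e-04
  eq        0.07618  0.002365
  solve Keq expr → x = -1.2947e-04; check Q = 0.01265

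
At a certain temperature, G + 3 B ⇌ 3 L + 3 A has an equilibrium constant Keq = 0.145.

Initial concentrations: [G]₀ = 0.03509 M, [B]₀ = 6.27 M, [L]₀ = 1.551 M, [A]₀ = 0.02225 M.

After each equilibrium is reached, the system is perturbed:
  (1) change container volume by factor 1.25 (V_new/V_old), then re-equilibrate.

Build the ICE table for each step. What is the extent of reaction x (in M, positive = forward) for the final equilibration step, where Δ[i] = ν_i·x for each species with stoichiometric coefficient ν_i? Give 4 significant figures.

x = 7.7159e-05 M

Q₀ = 4.7516e-06 vs Keq = 0.145 ⇒ Q<K, forward
Step 1:
                  G         B         L         A
  Initial   0.03509      6.27     1.551   0.02225
  Change   -0.03482   -0.1045    0.1045    0.1045
  Equil   2.7155e-04     6.166     1.655    0.1267
  solve Keq expr → x = 0.03482; check Q = 0.145
Then change container volume by factor 1.25 (V_new/V_old).
Step 2:
                  G         B         L         A
  Initial 2.1724e-04     4.932     1.324    0.1014
  Change  -7.7159e-05 -2.3148e-04 2.3148e-04 2.3148e-04
  Equil   1.4008e-04     4.932     1.325    0.1016
  solve Keq expr → x = 7.7159e-05; check Q = 0.145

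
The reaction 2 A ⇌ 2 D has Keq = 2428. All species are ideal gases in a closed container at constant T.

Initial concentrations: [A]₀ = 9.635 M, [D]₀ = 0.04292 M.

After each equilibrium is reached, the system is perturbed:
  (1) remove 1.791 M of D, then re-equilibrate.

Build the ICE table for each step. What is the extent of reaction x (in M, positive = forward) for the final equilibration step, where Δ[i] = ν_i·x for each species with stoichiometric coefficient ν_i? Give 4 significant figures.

x = 0.01781 M

Q₀ = 1.9843e-05 vs Keq = 2428 ⇒ Q<K, forward
Step 1:
                  A         D
  Initial     9.635   0.04292
  Change     -9.442     9.442
  Equil      0.1925     9.485
  solve Keq expr → x = 4.721; check Q = 2428
Then remove 1.791 M of D.
Step 2:
                  A         D
  Initial    0.1925     7.694
  Change   -0.03562   0.03562
  Equil      0.1569      7.73
  solve Keq expr → x = 0.01781; check Q = 2428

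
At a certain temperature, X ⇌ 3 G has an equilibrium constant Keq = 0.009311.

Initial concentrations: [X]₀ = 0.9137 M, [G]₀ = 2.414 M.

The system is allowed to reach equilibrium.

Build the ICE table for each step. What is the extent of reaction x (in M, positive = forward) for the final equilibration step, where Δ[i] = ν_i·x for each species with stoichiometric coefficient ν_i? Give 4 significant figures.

Q₀ = 15.4 vs Keq = 0.009311 ⇒ Q>K, reverse
Step 1:
                    X           G
  I            0.9137       2.414
  C             0.722      -2.166
  E             1.636      0.2479
  solve Keq expr → x = -0.722; check Q = 0.009311

x = -0.722 M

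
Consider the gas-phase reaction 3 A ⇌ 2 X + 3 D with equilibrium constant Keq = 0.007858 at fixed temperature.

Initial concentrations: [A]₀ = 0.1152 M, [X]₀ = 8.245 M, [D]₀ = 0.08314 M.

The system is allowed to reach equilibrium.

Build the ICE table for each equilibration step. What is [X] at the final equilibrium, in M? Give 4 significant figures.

Q₀ = 25.55 vs Keq = 0.007858 ⇒ Q>K, reverse
Step 1:
                  A         X         D
  Initial    0.1152     8.245   0.08314
  Change    0.07389  -0.04926  -0.07389
  Equil      0.1891     8.196  0.009248
  solve Keq expr → x = -0.02463; check Q = 0.007858

[X]_eq = 8.196 M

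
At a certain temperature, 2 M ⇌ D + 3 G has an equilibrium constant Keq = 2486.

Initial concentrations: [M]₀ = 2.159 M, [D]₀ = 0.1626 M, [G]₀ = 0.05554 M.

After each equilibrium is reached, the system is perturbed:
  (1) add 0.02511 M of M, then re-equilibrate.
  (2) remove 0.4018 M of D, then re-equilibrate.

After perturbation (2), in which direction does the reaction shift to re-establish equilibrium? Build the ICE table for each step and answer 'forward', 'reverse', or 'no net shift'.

Q₀ = 5.9763e-06 vs Keq = 2486 ⇒ Q<K, forward
Step 1:
                  M         D         G
  Initial     2.159    0.1626   0.05554
  Change     -2.039      1.02     3.059
  Equil      0.1198     1.182     3.114
  solve Keq expr → x = 1.02; check Q = 2486
Then add 0.02511 M of M.
Step 2:
                  M         D         G
  Initial     0.145     1.182     3.114
  Change   -0.02257   0.01129   0.03386
  Equil      0.1224     1.193     3.148
  solve Keq expr → x = 0.01129; check Q = 2486
Then remove 0.4018 M of D.
Step 3:
                  M         D         G
  Initial    0.1224    0.7917     3.148
  Change   -0.02058   0.01029   0.03087
  Equil      0.1018     0.802     3.179
  solve Keq expr → x = 0.01029; check Q = 2486

Direction: forward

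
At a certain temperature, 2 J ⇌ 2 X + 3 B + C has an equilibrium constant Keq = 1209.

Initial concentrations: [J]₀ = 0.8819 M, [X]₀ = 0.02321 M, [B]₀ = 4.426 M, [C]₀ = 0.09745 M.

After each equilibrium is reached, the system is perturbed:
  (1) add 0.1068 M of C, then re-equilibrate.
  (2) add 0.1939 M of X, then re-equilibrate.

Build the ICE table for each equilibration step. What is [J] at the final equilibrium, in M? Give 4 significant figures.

[J]_eq = 0.229 M

Q₀ = 0.005852 vs Keq = 1209 ⇒ Q<K, forward
Step 1:
                    J           X           B           C
  Initial      0.8819     0.02321       4.426     0.09745
  Change      -0.7025      0.7025       1.054      0.3513
  Equil        0.1794      0.7258        5.48      0.4487
  solve Keq expr → x = 0.3513; check Q = 1209
Then add 0.1068 M of C.
Step 2:
                    J           X           B           C
  Initial      0.1794      0.7258        5.48      0.5555
  Change        0.014      -0.014      -0.021   -0.007001
  Equil        0.1934      0.7118       5.459      0.5485
  solve Keq expr → x = -0.007001; check Q = 1209
Then add 0.1939 M of X.
Step 3:
                    J           X           B           C
  Initial      0.1934      0.9057       5.459      0.5485
  Change      0.03569    -0.03569    -0.05354    -0.01785
  Equil         0.229        0.87       5.405      0.5307
  solve Keq expr → x = -0.01785; check Q = 1209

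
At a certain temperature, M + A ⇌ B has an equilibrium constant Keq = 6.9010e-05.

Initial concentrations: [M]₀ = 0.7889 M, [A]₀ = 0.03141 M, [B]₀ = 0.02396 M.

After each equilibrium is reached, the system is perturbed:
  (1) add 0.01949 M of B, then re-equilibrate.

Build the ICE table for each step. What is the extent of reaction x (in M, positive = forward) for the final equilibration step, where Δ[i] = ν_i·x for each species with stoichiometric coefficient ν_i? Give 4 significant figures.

Q₀ = 0.9669 vs Keq = 6.9010e-05 ⇒ Q>K, reverse
Step 1:
                   M          A          B
  I           0.7889    0.03141    0.02396
  C          0.02396    0.02396   -0.02396
  E           0.8129    0.05537 3.1058e-06
  solve Keq expr → x = -0.02396; check Q = 6.9010e-05
Then add 0.01949 M of B.
Step 2:
                   M          A          B
  I           0.8129    0.05537    0.01949
  C          0.01949    0.01949   -0.01949
  E           0.8323    0.07486 4.2997e-06
  solve Keq expr → x = -0.01949; check Q = 6.9010e-05

x = -0.01949 M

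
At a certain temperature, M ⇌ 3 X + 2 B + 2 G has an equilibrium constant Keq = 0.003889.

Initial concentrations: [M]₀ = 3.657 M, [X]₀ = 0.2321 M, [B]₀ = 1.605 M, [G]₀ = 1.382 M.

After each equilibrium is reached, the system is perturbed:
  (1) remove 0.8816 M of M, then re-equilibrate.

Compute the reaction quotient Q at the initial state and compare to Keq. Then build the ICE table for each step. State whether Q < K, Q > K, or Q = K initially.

Q₀ = 0.01682; Q > K (proceeds reverse)

Q₀ = 0.01682 vs Keq = 0.003889 ⇒ Q>K, reverse
Step 1:
                  M         X         B         G
  Initial     3.657    0.2321     1.605     1.382
  Change    0.02732  -0.08197  -0.05465  -0.05465
  Equil       3.684    0.1501      1.55     1.327
  solve Keq expr → x = -0.02732; check Q = 0.003889
Then remove 0.8816 M of M.
Step 2:
                  M         X         B         G
  Initial     2.803    0.1501      1.55     1.327
  Change   0.003996  -0.01199 -0.007992 -0.007992
  Equil       2.807    0.1381     1.542     1.319
  solve Keq expr → x = -0.003996; check Q = 0.003889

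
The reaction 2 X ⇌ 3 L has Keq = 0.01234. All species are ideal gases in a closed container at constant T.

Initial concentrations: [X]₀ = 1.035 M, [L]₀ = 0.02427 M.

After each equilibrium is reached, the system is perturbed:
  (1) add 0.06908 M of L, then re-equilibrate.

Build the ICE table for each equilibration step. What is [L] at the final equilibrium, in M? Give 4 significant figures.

[L]_eq = 0.2231 M

Q₀ = 1.3345e-05 vs Keq = 0.01234 ⇒ Q<K, forward
Step 1:
                  X         L
  I           1.035   0.02427
  C         -0.1282    0.1922
  E          0.9068    0.2165
  solve Keq expr → x = 0.06408; check Q = 0.01234
Then add 0.06908 M of L.
Step 2:
                  X         L
  I          0.9068    0.2856
  C         0.04167   -0.0625
  E          0.9485    0.2231
  solve Keq expr → x = -0.02083; check Q = 0.01234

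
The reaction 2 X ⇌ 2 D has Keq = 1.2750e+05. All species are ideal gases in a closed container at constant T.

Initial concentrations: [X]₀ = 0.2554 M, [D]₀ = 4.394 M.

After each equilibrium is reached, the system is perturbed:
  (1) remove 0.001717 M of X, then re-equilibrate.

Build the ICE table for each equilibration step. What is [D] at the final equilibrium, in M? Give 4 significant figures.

Q₀ = 296 vs Keq = 1.2750e+05 ⇒ Q<K, forward
Step 1:
                  X         D
  I          0.2554     4.394
  C         -0.2424    0.2424
  E         0.01298     4.636
  solve Keq expr → x = 0.1212; check Q = 1.2750e+05
Then remove 0.001717 M of X.
Step 2:
                  X         D
  I         0.01127     4.636
  C        0.001712 -0.001712
  E         0.01298     4.635
  solve Keq expr → x = -8.5610e-04; check Q = 1.2750e+05

[D]_eq = 4.635 M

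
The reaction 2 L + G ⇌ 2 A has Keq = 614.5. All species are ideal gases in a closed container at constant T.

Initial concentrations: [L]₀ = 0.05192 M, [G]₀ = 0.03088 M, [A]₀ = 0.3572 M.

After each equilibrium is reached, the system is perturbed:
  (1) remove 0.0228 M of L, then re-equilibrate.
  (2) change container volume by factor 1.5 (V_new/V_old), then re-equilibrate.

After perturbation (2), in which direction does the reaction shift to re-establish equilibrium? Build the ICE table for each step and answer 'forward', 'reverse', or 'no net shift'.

Q₀ = 1533 vs Keq = 614.5 ⇒ Q>K, reverse
Step 1:
                   L          G          A
  Initial    0.05192    0.03088     0.3572
  Change     0.01714   0.008572   -0.01714
  Equil      0.06906    0.03945     0.3401
  solve Keq expr → x = -0.008572; check Q = 614.5
Then remove 0.0228 M of L.
Step 2:
                   L          G          A
  Initial    0.04626    0.03945     0.3401
  Change      0.0145   0.007252    -0.0145
  Equil      0.06077     0.0467     0.3256
  solve Keq expr → x = -0.007252; check Q = 614.5
Then change container volume by factor 1.5 (V_new/V_old).
Step 3:
                   L          G          A
  Initial    0.04051    0.03114      0.217
  Change     0.00572    0.00286   -0.00572
  Equil      0.04623      0.034     0.2113
  solve Keq expr → x = -0.00286; check Q = 614.5

Direction: reverse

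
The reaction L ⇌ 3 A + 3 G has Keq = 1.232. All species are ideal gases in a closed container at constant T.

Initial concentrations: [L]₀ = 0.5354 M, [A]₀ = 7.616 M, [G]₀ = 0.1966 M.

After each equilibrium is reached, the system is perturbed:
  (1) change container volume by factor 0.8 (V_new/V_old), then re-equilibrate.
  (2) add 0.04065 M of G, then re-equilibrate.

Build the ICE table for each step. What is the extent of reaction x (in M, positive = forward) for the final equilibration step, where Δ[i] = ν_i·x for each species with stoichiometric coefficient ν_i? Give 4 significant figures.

x = -0.0132 M

Q₀ = 6.27 vs Keq = 1.232 ⇒ Q>K, reverse
Step 1:
                  L         A         G
  I          0.5354     7.616    0.1966
  C         0.02641  -0.07923  -0.07923
  E          0.5618     7.537    0.1174
  solve Keq expr → x = -0.02641; check Q = 1.232
Then change container volume by factor 0.8 (V_new/V_old).
Step 2:
                  L         A         G
  I          0.7023     9.421    0.1467
  C         0.01479  -0.04438  -0.04438
  E          0.7171     9.377    0.1023
  solve Keq expr → x = -0.01479; check Q = 1.232
Then add 0.04065 M of G.
Step 3:
                  L         A         G
  I          0.7171     9.377     0.143
  C          0.0132  -0.03959  -0.03959
  E          0.7303     9.337    0.1034
  solve Keq expr → x = -0.0132; check Q = 1.232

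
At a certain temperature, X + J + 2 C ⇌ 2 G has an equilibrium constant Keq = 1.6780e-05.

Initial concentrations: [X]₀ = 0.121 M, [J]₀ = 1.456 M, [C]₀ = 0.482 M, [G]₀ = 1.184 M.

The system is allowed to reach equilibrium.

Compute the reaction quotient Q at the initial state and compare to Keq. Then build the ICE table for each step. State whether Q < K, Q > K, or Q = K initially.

Q₀ = 34.25 vs Keq = 1.6780e-05 ⇒ Q>K, reverse
Step 1:
                    X           J           C           G
  I             0.121       1.456       0.482       1.184
  C            0.5879      0.5879       1.176      -1.176
  E            0.7089       2.044       1.658    0.008175
  solve Keq expr → x = -0.5879; check Q = 1.6780e-05

Q₀ = 34.25; Q > K (proceeds reverse)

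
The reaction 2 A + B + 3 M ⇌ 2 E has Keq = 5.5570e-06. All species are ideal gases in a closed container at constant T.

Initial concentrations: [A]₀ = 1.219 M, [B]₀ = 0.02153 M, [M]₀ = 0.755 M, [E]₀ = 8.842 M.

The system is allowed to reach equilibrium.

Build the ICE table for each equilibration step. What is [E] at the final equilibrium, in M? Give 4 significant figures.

[E]_eq = 1.541 M

Q₀ = 5678 vs Keq = 5.5570e-06 ⇒ Q>K, reverse
Step 1:
                   A          B          M          E
  I            1.219    0.02153      0.755      8.842
  C            7.301       3.65      10.95     -7.301
  E             8.52      3.672      11.71      1.541
  solve Keq expr → x = -3.65; check Q = 5.5570e-06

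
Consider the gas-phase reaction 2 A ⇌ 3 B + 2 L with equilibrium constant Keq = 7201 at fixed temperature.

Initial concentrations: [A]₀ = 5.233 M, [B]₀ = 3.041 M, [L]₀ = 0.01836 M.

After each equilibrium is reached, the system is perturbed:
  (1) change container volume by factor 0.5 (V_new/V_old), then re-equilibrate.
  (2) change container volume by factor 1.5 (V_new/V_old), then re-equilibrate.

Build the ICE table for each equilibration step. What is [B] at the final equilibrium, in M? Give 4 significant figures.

[B]_eq = 11.28 M

Q₀ = 3.4617e-04 vs Keq = 7201 ⇒ Q<K, forward
Step 1:
                   A          B          L
  init         5.233      3.041    0.01836
  Δ           -3.967       5.95      3.967
  eq           1.266      8.991      3.985
  solve Keq expr → x = 1.983; check Q = 7201
Then change container volume by factor 0.5 (V_new/V_old).
Step 2:
                   A          B          L
  init         2.532      17.98       7.97
  Δ            1.805     -2.708     -1.805
  eq           4.337      15.27      6.165
  solve Keq expr → x = -0.9025; check Q = 7201
Then change container volume by factor 1.5 (V_new/V_old).
Step 3:
                   A          B          L
  init         2.892      10.18       4.11
  Δ          -0.7306      1.096     0.7306
  eq           2.161      11.28      4.841
  solve Keq expr → x = 0.3653; check Q = 7201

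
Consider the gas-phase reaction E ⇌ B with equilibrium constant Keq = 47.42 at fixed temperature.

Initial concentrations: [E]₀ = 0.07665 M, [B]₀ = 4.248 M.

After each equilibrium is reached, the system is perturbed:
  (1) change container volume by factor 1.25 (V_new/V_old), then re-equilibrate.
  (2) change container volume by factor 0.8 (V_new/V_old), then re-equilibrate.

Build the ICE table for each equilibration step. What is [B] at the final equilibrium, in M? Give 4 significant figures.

Q₀ = 55.42 vs Keq = 47.42 ⇒ Q>K, reverse
Step 1:
                  E         B
  Initial   0.07665     4.248
  Change    0.01267  -0.01267
  Equil     0.08932     4.235
  solve Keq expr → x = -0.01267; check Q = 47.42
Then change container volume by factor 1.25 (V_new/V_old).
Step 2:
                  E         B
  Initial   0.07145     3.388
  Change          0         0
  Equil     0.07145     3.388
  solve Keq expr → x = 0; check Q = 47.42
Then change container volume by factor 0.8 (V_new/V_old).
Step 3:
                  E         B
  Initial   0.08932     4.235
  Change          0         0
  Equil     0.08932     4.235
  solve Keq expr → x = 0; check Q = 47.42

[B]_eq = 4.235 M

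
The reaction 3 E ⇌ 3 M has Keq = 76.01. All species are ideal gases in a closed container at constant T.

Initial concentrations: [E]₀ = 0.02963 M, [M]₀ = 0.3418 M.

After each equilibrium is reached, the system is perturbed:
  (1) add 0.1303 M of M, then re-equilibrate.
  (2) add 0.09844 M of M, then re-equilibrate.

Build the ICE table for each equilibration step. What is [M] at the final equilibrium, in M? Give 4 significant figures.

[M]_eq = 0.4855 M

Q₀ = 1535 vs Keq = 76.01 ⇒ Q>K, reverse
Step 1:
                   E          M
  init       0.02963     0.3418
  Δ          0.04131   -0.04131
  eq         0.07094     0.3005
  solve Keq expr → x = -0.01377; check Q = 76.01
Then add 0.1303 M of M.
Step 2:
                   E          M
  init       0.07094     0.4308
  Δ          0.02489   -0.02489
  eq         0.09582     0.4059
  solve Keq expr → x = -0.008295; check Q = 76.01
Then add 0.09844 M of M.
Step 3:
                   E          M
  init       0.09582     0.5043
  Δ           0.0188    -0.0188
  eq          0.1146     0.4855
  solve Keq expr → x = -0.006267; check Q = 76.01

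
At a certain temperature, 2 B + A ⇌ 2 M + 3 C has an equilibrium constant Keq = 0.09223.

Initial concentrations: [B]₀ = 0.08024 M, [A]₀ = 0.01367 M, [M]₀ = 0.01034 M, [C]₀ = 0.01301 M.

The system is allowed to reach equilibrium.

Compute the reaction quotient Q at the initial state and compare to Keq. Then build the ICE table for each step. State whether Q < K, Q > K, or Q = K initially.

Q₀ = 2.6750e-06; Q < K (proceeds forward)

Q₀ = 2.6750e-06 vs Keq = 0.09223 ⇒ Q<K, forward
Step 1:
                    B           A           M           C
  init        0.08024     0.01367     0.01034     0.01301
  Δ          -0.02598    -0.01299     0.02598     0.03896
  eq          0.05426  6.8184e-04     0.03632     0.05197
  solve Keq expr → x = 0.01299; check Q = 0.09223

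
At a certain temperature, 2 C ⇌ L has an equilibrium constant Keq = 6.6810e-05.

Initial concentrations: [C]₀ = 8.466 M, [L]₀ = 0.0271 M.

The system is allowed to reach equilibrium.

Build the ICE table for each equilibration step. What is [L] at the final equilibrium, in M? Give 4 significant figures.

[L]_eq = 0.004839 M

Q₀ = 3.7811e-04 vs Keq = 6.6810e-05 ⇒ Q>K, reverse
Step 1:
                  C         L
  I           8.466    0.0271
  C         0.04452  -0.02226
  E           8.511  0.004839
  solve Keq expr → x = -0.02226; check Q = 6.6810e-05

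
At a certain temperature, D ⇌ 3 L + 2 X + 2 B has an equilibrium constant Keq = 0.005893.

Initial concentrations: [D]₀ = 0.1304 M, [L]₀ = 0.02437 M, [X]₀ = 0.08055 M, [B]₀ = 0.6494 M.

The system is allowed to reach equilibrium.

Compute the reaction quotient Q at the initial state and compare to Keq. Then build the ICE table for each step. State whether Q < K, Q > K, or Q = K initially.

Q₀ = 3.0370e-07; Q < K (proceeds forward)

Q₀ = 3.0370e-07 vs Keq = 0.005893 ⇒ Q<K, forward
Step 1:
                   D          L          X          B
  init        0.1304    0.02437    0.08055     0.6494
  Δ         -0.06883     0.2065     0.1377     0.1377
  eq         0.06157     0.2309     0.2182     0.7871
  solve Keq expr → x = 0.06883; check Q = 0.005893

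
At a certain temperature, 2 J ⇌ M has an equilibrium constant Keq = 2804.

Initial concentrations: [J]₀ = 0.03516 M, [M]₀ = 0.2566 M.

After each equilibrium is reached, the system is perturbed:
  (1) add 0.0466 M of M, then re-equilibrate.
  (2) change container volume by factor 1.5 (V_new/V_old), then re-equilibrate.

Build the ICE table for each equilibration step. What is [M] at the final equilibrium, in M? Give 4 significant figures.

Q₀ = 207.6 vs Keq = 2804 ⇒ Q<K, forward
Step 1:
                   J          M
  init       0.03516     0.2566
  Δ         -0.02536    0.01268
  eq          0.0098     0.2693
  solve Keq expr → x = 0.01268; check Q = 2804
Then add 0.0466 M of M.
Step 2:
                   J          M
  init        0.0098     0.3159
  Δ       8.0734e-04 -4.0367e-04
  eq         0.01061     0.3155
  solve Keq expr → x = -4.0367e-04; check Q = 2804
Then change container volume by factor 1.5 (V_new/V_old).
Step 3:
                   J          M
  init      0.007071     0.2103
  Δ         0.001573 -7.8652e-04
  eq        0.008644     0.2095
  solve Keq expr → x = -7.8652e-04; check Q = 2804

[M]_eq = 0.2095 M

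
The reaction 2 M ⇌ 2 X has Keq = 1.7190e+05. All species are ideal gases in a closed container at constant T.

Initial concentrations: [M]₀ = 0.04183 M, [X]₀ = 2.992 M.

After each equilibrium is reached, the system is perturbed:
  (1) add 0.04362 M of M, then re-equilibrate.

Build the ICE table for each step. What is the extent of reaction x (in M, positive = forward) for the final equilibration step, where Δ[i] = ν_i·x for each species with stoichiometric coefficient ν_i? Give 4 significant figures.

x = 0.02176 M

Q₀ = 5116 vs Keq = 1.7190e+05 ⇒ Q<K, forward
Step 1:
                    M           X
  I           0.04183       2.992
  C          -0.03453     0.03453
  E            0.0073       3.027
  solve Keq expr → x = 0.01727; check Q = 1.7190e+05
Then add 0.04362 M of M.
Step 2:
                    M           X
  I           0.05092       3.027
  C          -0.04352     0.04352
  E          0.007405        3.07
  solve Keq expr → x = 0.02176; check Q = 1.7190e+05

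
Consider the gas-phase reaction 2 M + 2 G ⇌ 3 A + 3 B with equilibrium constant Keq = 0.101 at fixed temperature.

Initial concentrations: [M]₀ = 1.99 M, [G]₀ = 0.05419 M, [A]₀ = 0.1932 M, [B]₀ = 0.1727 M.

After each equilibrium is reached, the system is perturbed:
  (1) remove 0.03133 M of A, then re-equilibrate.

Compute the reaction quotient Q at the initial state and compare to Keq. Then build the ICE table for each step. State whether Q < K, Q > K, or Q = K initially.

Q₀ = 0.003194; Q < K (proceeds forward)

Q₀ = 0.003194 vs Keq = 0.101 ⇒ Q<K, forward
Step 1:
                   M          G          A          B
  Initial       1.99    0.05419     0.1932     0.1727
  Change    -0.03375   -0.03375    0.05063    0.05063
  Equil        1.956    0.02044     0.2438     0.2233
  solve Keq expr → x = 0.01688; check Q = 0.101
Then remove 0.03133 M of A.
Step 2:
                   M          G          A          B
  Initial      1.956    0.02044     0.2125     0.2233
  Change   -0.002803  -0.002803   0.004204   0.004204
  Equil        1.953    0.01764     0.2167     0.2275
  solve Keq expr → x = 0.001401; check Q = 0.101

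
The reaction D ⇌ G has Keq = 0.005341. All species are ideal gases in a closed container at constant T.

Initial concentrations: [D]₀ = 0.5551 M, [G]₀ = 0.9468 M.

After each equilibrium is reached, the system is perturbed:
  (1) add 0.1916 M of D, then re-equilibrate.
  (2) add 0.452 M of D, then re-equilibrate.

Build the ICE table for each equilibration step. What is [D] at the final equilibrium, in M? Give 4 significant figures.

[D]_eq = 2.134 M

Q₀ = 1.706 vs Keq = 0.005341 ⇒ Q>K, reverse
Step 1:
                  D         G
  I          0.5551    0.9468
  C          0.9388   -0.9388
  E           1.494  0.007979
  solve Keq expr → x = -0.9388; check Q = 0.005341
Then add 0.1916 M of D.
Step 2:
                  D         G
  I           1.686  0.007979
  C       -0.001018  0.001018
  E           1.685  0.008997
  solve Keq expr → x = 0.001018; check Q = 0.005341
Then add 0.452 M of D.
Step 3:
                  D         G
  I           2.137  0.008997
  C       -0.002401  0.002401
  E           2.134    0.0114
  solve Keq expr → x = 0.002401; check Q = 0.005341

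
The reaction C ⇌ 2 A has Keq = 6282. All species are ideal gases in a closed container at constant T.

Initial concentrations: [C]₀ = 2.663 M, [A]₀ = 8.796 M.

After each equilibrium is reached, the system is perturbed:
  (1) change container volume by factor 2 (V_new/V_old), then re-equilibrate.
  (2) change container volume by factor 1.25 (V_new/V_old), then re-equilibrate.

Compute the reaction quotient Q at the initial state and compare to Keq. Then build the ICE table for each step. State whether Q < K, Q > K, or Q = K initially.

Q₀ = 29.05 vs Keq = 6282 ⇒ Q<K, forward
Step 1:
                   C          A
  I            2.663      8.796
  C           -2.632      5.263
  E          0.03146      14.06
  solve Keq expr → x = 2.632; check Q = 6282
Then change container volume by factor 2 (V_new/V_old).
Step 2:
                   C          A
  I          0.01573       7.03
  C        -0.007831    0.01566
  E         0.007901      7.045
  solve Keq expr → x = 0.007831; check Q = 6282
Then change container volume by factor 1.25 (V_new/V_old).
Step 3:
                   C          A
  I         0.006321      5.636
  C         -0.00126   0.002519
  E         0.005061      5.639
  solve Keq expr → x = 0.00126; check Q = 6282

Q₀ = 29.05; Q < K (proceeds forward)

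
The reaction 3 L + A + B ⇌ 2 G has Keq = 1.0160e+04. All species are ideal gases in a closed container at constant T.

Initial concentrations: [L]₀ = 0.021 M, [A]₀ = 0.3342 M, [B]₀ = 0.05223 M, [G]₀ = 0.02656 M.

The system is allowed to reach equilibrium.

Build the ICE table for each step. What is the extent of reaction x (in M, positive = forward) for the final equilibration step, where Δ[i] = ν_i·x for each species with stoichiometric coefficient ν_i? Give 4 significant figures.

x = 0.001319 M

Q₀ = 4364 vs Keq = 1.0160e+04 ⇒ Q<K, forward
Step 1:
                   L          A          B          G
  init         0.021     0.3342    0.05223    0.02656
  Δ        -0.003956  -0.001319  -0.001319   0.002638
  eq         0.01704     0.3329    0.05091     0.0292
  solve Keq expr → x = 0.001319; check Q = 1.0160e+04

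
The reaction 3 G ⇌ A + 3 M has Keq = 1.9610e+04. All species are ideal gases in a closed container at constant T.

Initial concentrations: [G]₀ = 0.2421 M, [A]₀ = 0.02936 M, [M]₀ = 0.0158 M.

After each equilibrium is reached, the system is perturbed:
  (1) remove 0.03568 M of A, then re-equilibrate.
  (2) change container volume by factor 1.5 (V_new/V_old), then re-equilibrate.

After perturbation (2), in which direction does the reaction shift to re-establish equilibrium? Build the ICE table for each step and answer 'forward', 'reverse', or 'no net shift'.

Q₀ = 8.1610e-06 vs Keq = 1.9610e+04 ⇒ Q<K, forward
Step 1:
                  G         A         M
  Initial    0.2421   0.02936    0.0158
  Change    -0.2376   0.07921    0.2376
  Equil    0.004483    0.1086    0.2534
  solve Keq expr → x = 0.07921; check Q = 1.9610e+04
Then remove 0.03568 M of A.
Step 2:
                  G         A         M
  Initial  0.004483   0.07289    0.2534
  Change  -5.4587e-04 1.8196e-04 5.4587e-04
  Equil    0.003937   0.07307     0.254
  solve Keq expr → x = 1.8196e-04; check Q = 1.9610e+04
Then change container volume by factor 1.5 (V_new/V_old).
Step 3:
                  G         A         M
  Initial  0.002625   0.04871    0.1693
  Change  -3.2571e-04 1.0857e-04 3.2571e-04
  Equil    0.002299   0.04882    0.1696
  solve Keq expr → x = 1.0857e-04; check Q = 1.9610e+04

Direction: forward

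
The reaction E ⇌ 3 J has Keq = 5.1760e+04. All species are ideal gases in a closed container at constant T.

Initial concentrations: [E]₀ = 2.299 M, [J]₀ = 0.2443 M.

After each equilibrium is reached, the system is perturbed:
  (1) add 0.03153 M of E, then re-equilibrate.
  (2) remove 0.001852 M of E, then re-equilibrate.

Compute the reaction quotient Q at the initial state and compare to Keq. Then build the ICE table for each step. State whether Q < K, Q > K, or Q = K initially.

Q₀ = 0.006342; Q < K (proceeds forward)

Q₀ = 0.006342 vs Keq = 5.1760e+04 ⇒ Q<K, forward
Step 1:
                  E         J
  I           2.299    0.2443
  C          -2.292     6.876
  E        0.006975      7.12
  solve Keq expr → x = 2.292; check Q = 5.1760e+04
Then add 0.03153 M of E.
Step 2:
                  E         J
  I          0.0385      7.12
  C        -0.03125   0.09375
  E        0.007254     7.214
  solve Keq expr → x = 0.03125; check Q = 5.1760e+04
Then remove 0.001852 M of E.
Step 3:
                  E         J
  I        0.005402     7.214
  C        0.001835 -0.005506
  E        0.007237     7.209
  solve Keq expr → x = -0.001835; check Q = 5.1760e+04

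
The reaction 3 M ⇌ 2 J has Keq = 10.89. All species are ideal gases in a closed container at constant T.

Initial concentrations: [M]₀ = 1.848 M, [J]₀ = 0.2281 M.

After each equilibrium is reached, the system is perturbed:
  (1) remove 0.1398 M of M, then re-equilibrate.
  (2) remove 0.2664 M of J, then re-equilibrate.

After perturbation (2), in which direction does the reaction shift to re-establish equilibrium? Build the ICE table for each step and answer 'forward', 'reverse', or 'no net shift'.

Direction: forward

Q₀ = 0.008244 vs Keq = 10.89 ⇒ Q<K, forward
Step 1:
                  M         J
  I           1.848    0.2281
  C          -1.358    0.9051
  E          0.4904     1.133
  solve Keq expr → x = 0.4525; check Q = 10.89
Then remove 0.1398 M of M.
Step 2:
                  M         J
  I          0.3506     1.133
  C           0.117  -0.07802
  E          0.4676     1.055
  solve Keq expr → x = -0.03901; check Q = 10.89
Then remove 0.2664 M of J.
Step 3:
                  M         J
  I          0.4676    0.7888
  C        -0.06786   0.04524
  E          0.3997     0.834
  solve Keq expr → x = 0.02262; check Q = 10.89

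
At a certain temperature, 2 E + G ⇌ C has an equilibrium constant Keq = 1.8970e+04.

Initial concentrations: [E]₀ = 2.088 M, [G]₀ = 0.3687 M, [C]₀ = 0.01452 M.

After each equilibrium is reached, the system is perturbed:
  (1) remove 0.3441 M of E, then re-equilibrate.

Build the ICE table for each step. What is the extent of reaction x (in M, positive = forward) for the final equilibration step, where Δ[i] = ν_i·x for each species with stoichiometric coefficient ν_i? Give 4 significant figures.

Q₀ = 0.009033 vs Keq = 1.8970e+04 ⇒ Q<K, forward
Step 1:
                  E         G         C
  init        2.088    0.3687   0.01452
  Δ         -0.7374   -0.3687    0.3687
  eq          1.351 1.1074e-05    0.3832
  solve Keq expr → x = 0.3687; check Q = 1.8970e+04
Then remove 0.3441 M of E.
Step 2:
                  E         G         C
  init        1.007 1.1074e-05    0.3832
  Δ       1.7730e-05 8.8648e-06 -8.8648e-06
  eq          1.007 1.9939e-05    0.3832
  solve Keq expr → x = -8.8648e-06; check Q = 1.8970e+04

x = -8.8648e-06 M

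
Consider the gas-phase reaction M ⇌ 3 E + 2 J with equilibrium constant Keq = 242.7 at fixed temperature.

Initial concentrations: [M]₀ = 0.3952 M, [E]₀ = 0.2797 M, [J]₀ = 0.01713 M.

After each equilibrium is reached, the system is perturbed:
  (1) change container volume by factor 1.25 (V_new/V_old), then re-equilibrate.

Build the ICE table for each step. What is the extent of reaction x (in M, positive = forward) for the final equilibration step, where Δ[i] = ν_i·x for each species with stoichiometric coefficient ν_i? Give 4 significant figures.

x = 0.003532 M

Q₀ = 1.6247e-05 vs Keq = 242.7 ⇒ Q<K, forward
Step 1:
                   M          E          J
  init        0.3952     0.2797    0.01713
  Δ          -0.3874      1.162     0.7749
  eq        0.007751      1.442      0.792
  solve Keq expr → x = 0.3874; check Q = 242.7
Then change container volume by factor 1.25 (V_new/V_old).
Step 2:
                   M          E          J
  init      0.006201      1.154     0.6336
  Δ        -0.003532     0.0106   0.007063
  eq        0.002669      1.164     0.6407
  solve Keq expr → x = 0.003532; check Q = 242.7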